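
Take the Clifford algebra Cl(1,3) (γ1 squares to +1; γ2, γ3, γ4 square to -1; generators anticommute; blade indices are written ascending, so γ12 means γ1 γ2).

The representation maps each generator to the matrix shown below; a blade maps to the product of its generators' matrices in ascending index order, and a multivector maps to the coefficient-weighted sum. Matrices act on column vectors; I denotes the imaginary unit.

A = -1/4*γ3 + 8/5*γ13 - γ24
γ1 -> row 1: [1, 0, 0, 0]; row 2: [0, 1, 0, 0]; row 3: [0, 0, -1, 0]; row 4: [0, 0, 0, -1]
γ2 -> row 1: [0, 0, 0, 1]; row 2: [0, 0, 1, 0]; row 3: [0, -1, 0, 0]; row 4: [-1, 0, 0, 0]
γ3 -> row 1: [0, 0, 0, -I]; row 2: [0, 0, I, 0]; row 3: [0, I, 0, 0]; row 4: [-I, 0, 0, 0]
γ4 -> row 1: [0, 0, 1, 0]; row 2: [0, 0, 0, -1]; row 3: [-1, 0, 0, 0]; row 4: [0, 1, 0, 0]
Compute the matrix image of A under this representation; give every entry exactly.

Bivector images (products of the table entries): rho(γ13) = rho(γ1)rho(γ3) = row 1: [0, 0, 0, -I]; row 2: [0, 0, I, 0]; row 3: [0, -I, 0, 0]; row 4: [I, 0, 0, 0]; rho(γ24) = rho(γ2)rho(γ4) = row 1: [0, 1, 0, 0]; row 2: [-1, 0, 0, 0]; row 3: [0, 0, 0, 1]; row 4: [0, 0, -1, 0].
M = (-1/4)*rho(γ3) + (8/5)*rho(γ13) + (-1)*rho(γ24), summed entrywise:
Answer: row 1: [0, -1, 0, -27*I/20]; row 2: [1, 0, 27*I/20, 0]; row 3: [0, -37*I/20, 0, -1]; row 4: [37*I/20, 0, 1, 0]


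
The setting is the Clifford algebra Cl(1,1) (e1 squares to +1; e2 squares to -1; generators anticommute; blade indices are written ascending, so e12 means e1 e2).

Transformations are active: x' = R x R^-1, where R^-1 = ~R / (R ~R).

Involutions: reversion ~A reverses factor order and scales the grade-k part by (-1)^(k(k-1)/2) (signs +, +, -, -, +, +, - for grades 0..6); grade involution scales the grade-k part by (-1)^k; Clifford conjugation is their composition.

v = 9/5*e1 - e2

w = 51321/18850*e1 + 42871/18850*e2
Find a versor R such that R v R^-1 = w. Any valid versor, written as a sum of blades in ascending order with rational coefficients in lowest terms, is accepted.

Sketch: the shared square 56/25 makes R = v + w = 85251/18850*e1 + 24021/18850*e2 the natural versor; its sandwich fixes that direction, negates (v - w)/2, and sends v to w.
Answer: 85251/18850*e1 + 24021/18850*e2


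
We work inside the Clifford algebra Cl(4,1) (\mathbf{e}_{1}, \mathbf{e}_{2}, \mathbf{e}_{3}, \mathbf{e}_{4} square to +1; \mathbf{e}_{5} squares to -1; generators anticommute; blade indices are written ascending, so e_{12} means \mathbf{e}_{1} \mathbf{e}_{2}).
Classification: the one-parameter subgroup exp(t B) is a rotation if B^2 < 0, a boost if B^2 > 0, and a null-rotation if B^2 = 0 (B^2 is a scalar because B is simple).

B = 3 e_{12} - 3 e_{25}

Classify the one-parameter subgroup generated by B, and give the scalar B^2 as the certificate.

B^2 term by term: the squares give (3)^2*(e_{12})^2 + (-3)^2*(e_{25})^2 = 9*(-1) + 9*(+1) = 0 (each basis 2-blade squares to minus the product of its generators' squares); cross terms between blades sharing an index anticommute and cancel. So B^2 = 0.
Answer: null-rotation, certificate B^2 = 0. Because 0 is invariant under every versor sandwich, the classification follows from its sign alone.


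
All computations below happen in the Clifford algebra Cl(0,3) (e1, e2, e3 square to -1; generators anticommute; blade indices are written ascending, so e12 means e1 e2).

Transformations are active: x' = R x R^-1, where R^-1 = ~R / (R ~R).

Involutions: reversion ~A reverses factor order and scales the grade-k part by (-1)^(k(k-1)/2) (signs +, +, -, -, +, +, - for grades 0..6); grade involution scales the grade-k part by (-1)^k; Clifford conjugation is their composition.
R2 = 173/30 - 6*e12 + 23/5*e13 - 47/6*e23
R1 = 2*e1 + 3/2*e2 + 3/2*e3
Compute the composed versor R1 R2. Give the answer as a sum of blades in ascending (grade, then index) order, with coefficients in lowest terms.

Distribute over the terms of R1 (each basis-blade product reordered to ascending indices, repeated generators contracted through their squares):
(2*e1) R2 = 173/15*e1 + 12*e2 - 46/5*e3 - 47/3*e123
(3/2*e2) R2 = -9*e1 + 173/20*e2 + 47/4*e3 - 69/10*e123
(3/2*e3) R2 = 69/10*e1 - 47/4*e2 + 173/20*e3 - 9*e123
Summing the partial products and collecting blades:
Answer: 283/30*e1 + 89/10*e2 + 56/5*e3 - 947/30*e123


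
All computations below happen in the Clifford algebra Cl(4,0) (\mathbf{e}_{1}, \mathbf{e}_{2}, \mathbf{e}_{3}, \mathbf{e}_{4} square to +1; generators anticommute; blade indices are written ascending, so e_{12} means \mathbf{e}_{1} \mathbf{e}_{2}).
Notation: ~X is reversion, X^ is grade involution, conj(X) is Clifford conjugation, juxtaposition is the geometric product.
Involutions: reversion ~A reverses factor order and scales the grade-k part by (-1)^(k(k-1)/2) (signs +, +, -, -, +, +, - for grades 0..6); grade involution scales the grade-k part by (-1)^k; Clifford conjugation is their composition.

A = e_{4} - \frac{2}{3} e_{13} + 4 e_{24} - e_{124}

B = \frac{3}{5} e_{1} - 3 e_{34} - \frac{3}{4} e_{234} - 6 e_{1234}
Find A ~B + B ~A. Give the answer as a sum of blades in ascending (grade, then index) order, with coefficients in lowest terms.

first term: \frac{32}{5} e_{3} - \frac{99}{4} e_{13} - \frac{13}{5} e_{14} - \frac{45}{4} e_{23} + \frac{17}{5} e_{24} + 9 e_{123} + \frac{29}{10} e_{124}
second term: \frac{32}{5} e_{3} + \frac{99}{4} e_{13} + \frac{13}{5} e_{14} + \frac{45}{4} e_{23} - \frac{17}{5} e_{24} - 9 e_{123} - \frac{29}{10} e_{124}
Answer: \frac{64}{5} e_{3}


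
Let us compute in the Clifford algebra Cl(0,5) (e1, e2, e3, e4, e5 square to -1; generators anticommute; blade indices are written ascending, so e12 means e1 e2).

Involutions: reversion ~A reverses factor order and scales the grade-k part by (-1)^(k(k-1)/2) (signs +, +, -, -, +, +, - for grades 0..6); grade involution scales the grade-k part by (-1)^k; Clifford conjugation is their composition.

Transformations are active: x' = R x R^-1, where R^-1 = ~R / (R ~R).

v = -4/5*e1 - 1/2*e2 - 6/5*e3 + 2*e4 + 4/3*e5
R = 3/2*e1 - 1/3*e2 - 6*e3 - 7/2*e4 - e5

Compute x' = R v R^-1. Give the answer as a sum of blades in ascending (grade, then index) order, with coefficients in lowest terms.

~R = 3/2*e1 - 1/3*e2 - 6*e3 - 7/2*e4 - e5, and R ~R = -929/18, so R^-1 = ~R / (-929/18).
R v = 13/6 - 61/60*e12 - 33/5*e13 + 1/5*e14 + 6/5*e15 - 13/5*e23 - 29/12*e24 - 17/18*e25 - 81/5*e34 - 46/5*e35 - 8/3*e45
Answer: 3131/4645*e1 + 981/1858*e2 + 7914/4645*e3 - 1585/929*e4 - 3482/2787*e5


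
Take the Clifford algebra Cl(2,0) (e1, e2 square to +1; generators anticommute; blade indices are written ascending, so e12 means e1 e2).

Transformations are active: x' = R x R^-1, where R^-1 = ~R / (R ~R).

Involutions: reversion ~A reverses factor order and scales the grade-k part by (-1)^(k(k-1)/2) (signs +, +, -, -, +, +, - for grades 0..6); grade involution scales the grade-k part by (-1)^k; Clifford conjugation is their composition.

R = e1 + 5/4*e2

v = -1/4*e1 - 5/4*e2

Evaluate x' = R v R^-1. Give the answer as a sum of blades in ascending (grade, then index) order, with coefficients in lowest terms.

~R = e1 + 5/4*e2, and R ~R = 41/16, so R^-1 = ~R / (41/16).
R v = -29/16 - 15/16*e12
Answer: -191/164*e1 - 85/164*e2


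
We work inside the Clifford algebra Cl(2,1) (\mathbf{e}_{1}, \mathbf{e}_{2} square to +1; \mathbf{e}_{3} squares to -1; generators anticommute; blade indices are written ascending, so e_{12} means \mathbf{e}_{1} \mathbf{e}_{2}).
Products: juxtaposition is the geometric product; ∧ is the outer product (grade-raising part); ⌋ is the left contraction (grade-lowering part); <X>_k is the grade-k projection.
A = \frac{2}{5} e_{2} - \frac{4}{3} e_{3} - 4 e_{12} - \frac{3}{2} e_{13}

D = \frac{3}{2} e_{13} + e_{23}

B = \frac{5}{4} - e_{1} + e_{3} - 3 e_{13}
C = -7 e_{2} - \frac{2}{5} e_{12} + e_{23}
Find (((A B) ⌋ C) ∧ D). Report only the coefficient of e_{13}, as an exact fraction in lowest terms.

step 1: \frac{35}{6} + \frac{11}{2} e_{1} - \frac{7}{2} e_{2} - \frac{19}{6} e_{3} - \frac{23}{5} e_{12} - \frac{77}{24} e_{13} - \frac{58}{5} e_{23} - \frac{14}{5} e_{123}
step 2: \frac{553}{50} - \frac{7}{5} e_{1} - \frac{231}{5} e_{2} - \frac{7}{2} e_{3} - \frac{7}{3} e_{12} + \frac{35}{6} e_{23}
step 3: \frac{1659}{100} e_{13} + \frac{553}{50} e_{23} + \frac{679}{10} e_{123}
Answer: \frac{1659}{100}


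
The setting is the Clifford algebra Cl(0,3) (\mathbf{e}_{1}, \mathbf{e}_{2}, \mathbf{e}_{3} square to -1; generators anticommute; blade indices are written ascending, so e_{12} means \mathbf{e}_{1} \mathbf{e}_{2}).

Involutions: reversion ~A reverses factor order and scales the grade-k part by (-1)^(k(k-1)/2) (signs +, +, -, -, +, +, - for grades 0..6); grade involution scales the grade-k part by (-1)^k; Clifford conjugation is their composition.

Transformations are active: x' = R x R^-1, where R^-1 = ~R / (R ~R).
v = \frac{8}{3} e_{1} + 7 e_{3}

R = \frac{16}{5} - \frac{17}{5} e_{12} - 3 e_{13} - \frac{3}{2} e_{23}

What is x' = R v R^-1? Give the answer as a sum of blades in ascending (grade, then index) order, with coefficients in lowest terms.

~R = \frac{16}{5} + \frac{17}{5} e_{12} + 3 e_{13} + \frac{3}{2} e_{23}, and R ~R = \frac{661}{20}, so R^-1 = ~R / (\frac{661}{20}).
R v = \frac{443}{15} e_{1} + \frac{43}{30} e_{2} + \frac{72}{5} e_{3} - \frac{139}{5} e_{123}
Answer: \frac{18428}{3305} e_{1} - \frac{47288}{9915} e_{2} + \frac{997}{661} e_{3}


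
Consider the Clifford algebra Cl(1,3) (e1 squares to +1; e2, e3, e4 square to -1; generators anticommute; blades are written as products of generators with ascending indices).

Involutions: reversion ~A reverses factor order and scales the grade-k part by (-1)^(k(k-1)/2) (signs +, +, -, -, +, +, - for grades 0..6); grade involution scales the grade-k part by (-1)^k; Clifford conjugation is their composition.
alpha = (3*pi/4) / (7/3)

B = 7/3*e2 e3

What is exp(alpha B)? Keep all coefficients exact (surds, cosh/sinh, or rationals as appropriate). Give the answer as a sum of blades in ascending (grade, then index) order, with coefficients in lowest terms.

B^2 = (7/3)^2*(e2 e3)^2 = 49/9*(-1) = -49/9 (a basis 2-blade squares to minus the product of its generators' squares).
B^2 = -49/9 — a negative square means the series sums to a rotation: l = 7/3, alpha*l = 3*pi/4, so exp(alpha B) = cos(3*pi/4) + (sin(3*pi/4)/(7/3))*B = -sqrt(2)/2 + (3*sqrt(2)/14)*B.
Answer: -sqrt(2)/2 + sqrt(2)/2*e2 e3


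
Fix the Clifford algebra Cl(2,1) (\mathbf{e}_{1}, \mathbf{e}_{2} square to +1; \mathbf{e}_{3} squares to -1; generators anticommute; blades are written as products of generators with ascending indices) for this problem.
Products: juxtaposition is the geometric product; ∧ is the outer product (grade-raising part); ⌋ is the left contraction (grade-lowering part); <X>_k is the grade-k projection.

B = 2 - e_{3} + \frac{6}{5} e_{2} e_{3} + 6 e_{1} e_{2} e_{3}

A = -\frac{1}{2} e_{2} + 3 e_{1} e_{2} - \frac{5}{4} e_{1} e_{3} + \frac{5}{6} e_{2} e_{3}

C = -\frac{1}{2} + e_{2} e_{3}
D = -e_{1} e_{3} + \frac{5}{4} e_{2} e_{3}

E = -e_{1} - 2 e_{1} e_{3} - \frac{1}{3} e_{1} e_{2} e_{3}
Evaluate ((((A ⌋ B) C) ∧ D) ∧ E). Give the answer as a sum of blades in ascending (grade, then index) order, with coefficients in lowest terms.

step 1: 1 + 5 e_{1} + \frac{15}{2} e_{2} - \frac{93}{5} e_{3} + 3 e_{1} e_{3}
step 2: -\frac{1}{2} - \frac{5}{2} e_{1} - \frac{447}{20} e_{2} + \frac{84}{5} e_{3} + 3 e_{1} e_{2} - \frac{3}{2} e_{1} e_{3} + e_{2} e_{3} + 5 e_{1} e_{2} e_{3}
step 3: \frac{1}{2} e_{1} e_{3} - \frac{5}{8} e_{2} e_{3} - \frac{1019}{40} e_{1} e_{2} e_{3}
step 4: \frac{5}{8} e_{1} e_{2} e_{3}
Answer: \frac{5}{8} e_{1} e_{2} e_{3}


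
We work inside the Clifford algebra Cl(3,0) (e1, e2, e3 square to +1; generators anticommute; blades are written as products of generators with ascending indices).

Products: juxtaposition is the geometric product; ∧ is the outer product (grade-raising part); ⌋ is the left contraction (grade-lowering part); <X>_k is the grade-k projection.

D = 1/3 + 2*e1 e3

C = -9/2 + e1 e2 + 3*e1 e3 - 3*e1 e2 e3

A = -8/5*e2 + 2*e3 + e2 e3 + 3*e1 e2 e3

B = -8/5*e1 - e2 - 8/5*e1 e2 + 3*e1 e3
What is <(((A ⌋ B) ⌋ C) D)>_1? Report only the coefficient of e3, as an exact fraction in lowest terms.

step 1: 8/5 - 214/25*e1
step 2: -36/5 - 214/25*e2 - 642/25*e3 + 8/5*e1 e2 + 24/5*e1 e3 + 642/25*e2 e3 - 24/5*e1 e2 e3
step 3: -12 + 1284/25*e1 - 934/75*e2 - 214/25*e3 + 3892/75*e1 e2 - 64/5*e1 e3 + 134/25*e2 e3 + 388/25*e1 e2 e3
step 4: 1284/25*e1 - 934/75*e2 - 214/25*e3
Answer: -214/25


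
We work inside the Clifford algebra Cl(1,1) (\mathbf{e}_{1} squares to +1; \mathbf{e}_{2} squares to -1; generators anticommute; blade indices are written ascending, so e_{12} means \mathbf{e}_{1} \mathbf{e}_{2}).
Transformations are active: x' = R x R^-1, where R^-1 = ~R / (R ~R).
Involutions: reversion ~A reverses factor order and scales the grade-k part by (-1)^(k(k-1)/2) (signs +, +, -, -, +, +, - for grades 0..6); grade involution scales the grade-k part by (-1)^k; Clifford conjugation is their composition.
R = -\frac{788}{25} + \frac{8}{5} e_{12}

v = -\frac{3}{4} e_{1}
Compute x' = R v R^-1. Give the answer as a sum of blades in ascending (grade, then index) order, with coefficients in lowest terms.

~R = -\frac{788}{25} - \frac{8}{5} e_{12}, and R ~R = \frac{619344}{625}, so R^-1 = ~R / (\frac{619344}{625}).
R v = \frac{591}{25} e_{1} + \frac{6}{5} e_{2}
Answer: -\frac{38909}{51612} e_{1} - \frac{985}{12903} e_{2}


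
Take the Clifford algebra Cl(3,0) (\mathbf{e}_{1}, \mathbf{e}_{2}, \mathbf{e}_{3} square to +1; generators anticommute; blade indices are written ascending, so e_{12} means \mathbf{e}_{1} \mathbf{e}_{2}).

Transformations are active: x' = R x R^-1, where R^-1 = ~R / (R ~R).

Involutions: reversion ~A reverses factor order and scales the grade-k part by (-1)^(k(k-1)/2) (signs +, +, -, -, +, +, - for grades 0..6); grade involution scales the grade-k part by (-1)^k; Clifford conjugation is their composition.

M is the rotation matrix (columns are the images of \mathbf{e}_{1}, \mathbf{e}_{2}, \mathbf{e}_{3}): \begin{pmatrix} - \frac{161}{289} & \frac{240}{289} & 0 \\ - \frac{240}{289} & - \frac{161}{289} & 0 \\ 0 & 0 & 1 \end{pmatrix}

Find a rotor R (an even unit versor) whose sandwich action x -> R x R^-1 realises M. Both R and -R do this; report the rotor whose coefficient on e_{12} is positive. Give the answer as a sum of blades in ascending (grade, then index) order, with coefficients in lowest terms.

Method: write R = a + b12*e_{12} + b13*e_{13} + b23*e_{23} with a^2 + b12^2 + b13^2 + b23^2 = 1 (so R^-1 = ~R). Expanding the columns R e_j ~R gives tr M = 4a^2 - 1 and, from the antisymmetric part, M21 - M12 = -4a*b12, M13 - M31 = 4a*b13, M32 - M23 = -4a*b23.
Here tr M = -\frac{33}{289}, so a^2 = (1 + tr M)/4 = \frac{64}{289} and a = ±\frac{8}{17}. Taking a = \frac{8}{17}: M21 - M12 = -\frac{480}{289}, M13 - M31 = 0, M32 - M23 = 0, giving b12 = \frac{15}{17}, b13 = 0, b23 = 0, i.e. R = \frac{8}{17} + \frac{15}{17} e_{12}.
Its e_{12} coefficient is already positive.
Answer: \frac{8}{17} + \frac{15}{17} e_{12}. Recall the cover is two-to-one: with M of trace -\frac{33}{289}, both preimages act alike, and the stated e_{12} sign chooses the sheet.


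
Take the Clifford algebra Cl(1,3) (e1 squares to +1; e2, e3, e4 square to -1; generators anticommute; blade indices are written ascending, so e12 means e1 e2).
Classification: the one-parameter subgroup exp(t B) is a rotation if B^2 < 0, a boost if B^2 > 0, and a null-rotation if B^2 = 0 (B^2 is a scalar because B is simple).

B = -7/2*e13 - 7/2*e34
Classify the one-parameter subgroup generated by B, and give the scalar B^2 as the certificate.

B^2 term by term: the squares give (-7/2)^2*(e13)^2 + (-7/2)^2*(e34)^2 = 49/4*(+1) + 49/4*(-1) = 0 (each basis 2-blade squares to minus the product of its generators' squares); cross terms between blades sharing an index anticommute and cancel. So B^2 = 0.
Answer: null-rotation, certificate B^2 = 0. Key observation: B^2 = 0 is a conjugation invariant, so its sign decides the class regardless of the surface form of B.


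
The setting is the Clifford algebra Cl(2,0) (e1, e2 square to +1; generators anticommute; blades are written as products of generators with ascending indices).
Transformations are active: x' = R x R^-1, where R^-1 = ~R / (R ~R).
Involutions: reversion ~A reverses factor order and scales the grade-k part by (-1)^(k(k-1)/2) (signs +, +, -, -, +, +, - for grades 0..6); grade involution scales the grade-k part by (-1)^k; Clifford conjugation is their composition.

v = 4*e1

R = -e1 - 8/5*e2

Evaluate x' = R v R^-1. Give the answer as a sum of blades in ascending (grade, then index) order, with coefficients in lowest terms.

~R = -e1 - 8/5*e2, and R ~R = 89/25, so R^-1 = ~R / (89/25).
R v = -4 + 32/5*e1 e2
Answer: -156/89*e1 + 320/89*e2


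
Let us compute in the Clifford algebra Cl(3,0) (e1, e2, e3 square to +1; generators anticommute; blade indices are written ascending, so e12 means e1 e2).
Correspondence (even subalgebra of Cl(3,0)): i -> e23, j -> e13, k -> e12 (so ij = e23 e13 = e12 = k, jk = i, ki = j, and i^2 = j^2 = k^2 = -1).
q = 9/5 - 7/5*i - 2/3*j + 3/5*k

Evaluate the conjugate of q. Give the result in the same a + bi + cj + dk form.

In blades: q = 9/5 + 3/5*e12 - 2/3*e13 - 7/5*e23.
Quaternion conjugation is reversion on the even subalgebra: the scalar is fixed and every grade-2 blade flips sign, giving 9/5 - 3/5*e12 + 2/3*e13 + 7/5*e23; translating back:
Answer: 9/5 + 7/5*i + 2/3*j - 3/5*k


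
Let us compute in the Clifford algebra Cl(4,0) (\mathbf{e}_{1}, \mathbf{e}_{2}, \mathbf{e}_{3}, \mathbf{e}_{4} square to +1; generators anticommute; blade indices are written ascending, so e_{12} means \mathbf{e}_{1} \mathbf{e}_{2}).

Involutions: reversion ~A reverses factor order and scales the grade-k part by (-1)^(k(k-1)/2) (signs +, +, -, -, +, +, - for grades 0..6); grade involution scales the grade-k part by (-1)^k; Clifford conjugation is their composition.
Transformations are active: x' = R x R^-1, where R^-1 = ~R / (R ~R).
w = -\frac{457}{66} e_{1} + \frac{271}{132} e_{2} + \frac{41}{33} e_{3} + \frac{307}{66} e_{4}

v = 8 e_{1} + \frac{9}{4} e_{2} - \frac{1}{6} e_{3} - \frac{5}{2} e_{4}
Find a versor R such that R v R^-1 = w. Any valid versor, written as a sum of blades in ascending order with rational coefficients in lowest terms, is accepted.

Here q(v) = q(w) = \frac{10849}{144}; the classical choice R = v + w = \frac{71}{66} e_{1} + \frac{142}{33} e_{2} + \frac{71}{66} e_{3} + \frac{71}{33} e_{4} then realises v -> w under the sandwich.
Answer: \frac{71}{66} e_{1} + \frac{142}{33} e_{2} + \frac{71}{66} e_{3} + \frac{71}{33} e_{4}


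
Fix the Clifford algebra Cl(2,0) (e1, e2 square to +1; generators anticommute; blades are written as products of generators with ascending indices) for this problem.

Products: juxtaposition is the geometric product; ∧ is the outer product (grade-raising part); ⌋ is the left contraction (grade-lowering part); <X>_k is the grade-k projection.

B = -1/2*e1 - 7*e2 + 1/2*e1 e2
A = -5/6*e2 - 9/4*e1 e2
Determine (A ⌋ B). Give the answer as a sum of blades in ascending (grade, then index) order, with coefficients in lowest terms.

step 1: 167/24 + 5/12*e1
Answer: 167/24 + 5/12*e1


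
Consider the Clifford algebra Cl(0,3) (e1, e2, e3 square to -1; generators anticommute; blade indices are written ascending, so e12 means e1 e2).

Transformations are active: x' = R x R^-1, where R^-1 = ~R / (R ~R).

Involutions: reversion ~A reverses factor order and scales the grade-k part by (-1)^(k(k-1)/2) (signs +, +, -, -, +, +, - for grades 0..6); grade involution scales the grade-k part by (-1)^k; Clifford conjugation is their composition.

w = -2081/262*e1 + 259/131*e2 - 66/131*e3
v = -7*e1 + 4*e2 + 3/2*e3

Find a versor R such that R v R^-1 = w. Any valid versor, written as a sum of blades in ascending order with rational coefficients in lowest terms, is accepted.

Since q(v) = q(w) = -269/4, the sum R = v + w = -3915/262*e1 + 783/131*e2 + 261/262*e3 does the job whenever invertible.
Answer: -3915/262*e1 + 783/131*e2 + 261/262*e3


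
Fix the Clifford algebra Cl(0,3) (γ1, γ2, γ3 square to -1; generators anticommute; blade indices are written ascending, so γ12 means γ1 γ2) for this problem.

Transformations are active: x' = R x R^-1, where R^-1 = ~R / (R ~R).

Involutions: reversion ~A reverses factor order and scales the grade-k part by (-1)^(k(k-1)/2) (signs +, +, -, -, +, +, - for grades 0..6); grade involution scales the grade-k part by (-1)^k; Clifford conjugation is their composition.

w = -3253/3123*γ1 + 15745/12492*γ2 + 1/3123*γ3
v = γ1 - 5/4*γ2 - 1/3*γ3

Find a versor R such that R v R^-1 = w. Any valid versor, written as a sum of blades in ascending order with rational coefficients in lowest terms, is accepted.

Here q(v) = q(w) = -385/144; the classical choice R = v + w = -130/3123*γ1 + 65/6246*γ2 - 1040/3123*γ3 then realises v -> w under the sandwich.
Answer: -130/3123*γ1 + 65/6246*γ2 - 1040/3123*γ3


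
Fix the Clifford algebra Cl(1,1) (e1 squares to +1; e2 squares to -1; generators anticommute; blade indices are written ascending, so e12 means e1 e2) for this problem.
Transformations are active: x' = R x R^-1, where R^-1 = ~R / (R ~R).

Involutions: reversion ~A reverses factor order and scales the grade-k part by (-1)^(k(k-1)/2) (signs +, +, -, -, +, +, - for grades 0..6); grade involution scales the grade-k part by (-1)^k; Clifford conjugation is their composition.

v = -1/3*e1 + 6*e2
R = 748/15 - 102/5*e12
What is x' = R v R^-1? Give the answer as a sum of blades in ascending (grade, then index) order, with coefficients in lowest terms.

~R = 748/15 + 102/5*e12, and R ~R = 465868/225, so R^-1 = ~R / (465868/225).
R v = 952/9*e1 + 1462/5*e2
Answer: 6563/1209*e1 + 3258/403*e2


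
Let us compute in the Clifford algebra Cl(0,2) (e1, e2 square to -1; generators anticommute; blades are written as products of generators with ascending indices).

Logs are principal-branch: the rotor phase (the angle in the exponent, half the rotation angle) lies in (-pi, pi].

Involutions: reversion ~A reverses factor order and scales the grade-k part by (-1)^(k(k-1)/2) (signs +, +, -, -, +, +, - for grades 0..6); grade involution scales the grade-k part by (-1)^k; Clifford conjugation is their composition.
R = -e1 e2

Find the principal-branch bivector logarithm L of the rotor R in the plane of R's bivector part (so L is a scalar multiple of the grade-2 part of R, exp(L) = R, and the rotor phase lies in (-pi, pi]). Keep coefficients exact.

The scalar part of R is 0, so the principal-branch rotor phase is pinned; divide the bivector part by its sine to get the unit plane — L is the phase times that plane.
Concretely: cos(phase) = 0 gives phase = ±pi/2, and since phase/sin(phase) is even the sign is immaterial: L = (phase/sin(phase)) * <R>_2 = (pi/2) * <R>_2.
Answer: -pi/2*e1 e2


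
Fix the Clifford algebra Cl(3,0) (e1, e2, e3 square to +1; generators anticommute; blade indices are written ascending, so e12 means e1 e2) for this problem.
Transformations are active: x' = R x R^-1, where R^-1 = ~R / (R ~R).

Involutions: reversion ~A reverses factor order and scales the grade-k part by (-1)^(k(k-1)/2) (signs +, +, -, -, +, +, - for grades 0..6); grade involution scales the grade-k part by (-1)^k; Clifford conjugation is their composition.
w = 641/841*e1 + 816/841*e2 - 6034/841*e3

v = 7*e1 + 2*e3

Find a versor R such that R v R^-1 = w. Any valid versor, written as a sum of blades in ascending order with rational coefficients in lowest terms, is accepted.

Take R = v + w = 6528/841*e1 + 816/841*e2 - 4352/841*e3. Because q(v) = q(w) = 53, conjugation by R sends v exactly to w.
Answer: 6528/841*e1 + 816/841*e2 - 4352/841*e3


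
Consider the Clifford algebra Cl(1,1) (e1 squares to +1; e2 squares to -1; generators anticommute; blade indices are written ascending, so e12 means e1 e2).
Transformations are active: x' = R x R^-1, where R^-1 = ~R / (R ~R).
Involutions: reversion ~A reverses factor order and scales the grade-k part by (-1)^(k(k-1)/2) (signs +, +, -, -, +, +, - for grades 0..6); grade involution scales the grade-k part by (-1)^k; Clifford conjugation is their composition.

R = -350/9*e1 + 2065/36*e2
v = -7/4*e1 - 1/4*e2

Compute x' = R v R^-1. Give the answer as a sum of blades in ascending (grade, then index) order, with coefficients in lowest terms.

~R = -350/9*e1 + 2065/36*e2, and R ~R = -256025/144, so R^-1 = ~R / (-256025/144).
R v = 3955/48 + 5285/48*e12
Answer: 13429/2508*e1 - 12707/2508*e2


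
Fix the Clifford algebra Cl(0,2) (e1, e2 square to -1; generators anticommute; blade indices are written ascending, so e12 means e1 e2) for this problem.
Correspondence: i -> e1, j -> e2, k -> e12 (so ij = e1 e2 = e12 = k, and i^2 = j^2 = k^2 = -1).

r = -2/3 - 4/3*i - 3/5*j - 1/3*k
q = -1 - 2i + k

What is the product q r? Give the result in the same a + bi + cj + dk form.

In blades: q = -1 - 2*e1 + e12, r = -2/3 - 4/3*e1 - 3/5*e2 - 1/3*e12.
Distribute q over r term by term (generator squares from the signature, products reordered to ascending indices): (-1)*r = 2/3 + 4/3*e1 + 3/5*e2 + 1/3*e12; (-2*e1)*r = -8/3 + 4/3*e1 - 2/3*e2 + 6/5*e12; (e12)*r = 1/3 + 3/5*e1 - 4/3*e2 - 2/3*e12.
Sum: -5/3 + 49/15*e1 - 7/5*e2 + 13/15*e12; translating back through the correspondence:
Answer: -5/3 + 49/15*i - 7/5*j + 13/15*k


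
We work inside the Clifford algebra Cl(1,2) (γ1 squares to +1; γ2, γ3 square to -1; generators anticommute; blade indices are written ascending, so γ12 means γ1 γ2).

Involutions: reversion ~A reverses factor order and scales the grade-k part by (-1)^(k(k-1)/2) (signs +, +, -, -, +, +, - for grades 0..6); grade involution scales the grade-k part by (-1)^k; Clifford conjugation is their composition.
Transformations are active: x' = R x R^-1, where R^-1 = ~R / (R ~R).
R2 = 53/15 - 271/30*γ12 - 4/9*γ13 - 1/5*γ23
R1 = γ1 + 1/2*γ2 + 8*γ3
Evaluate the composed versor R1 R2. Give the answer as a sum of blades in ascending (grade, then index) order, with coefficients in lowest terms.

Distribute over the terms of R1 (each basis-blade product reordered to ascending indices, repeated generators contracted through their squares):
(γ1) R2 = 53/15*γ1 - 271/30*γ2 - 4/9*γ3 - 1/5*γ123
(1/2*γ2) R2 = -271/60*γ1 + 53/30*γ2 + 1/10*γ3 + 2/9*γ123
(8*γ3) R2 = -32/9*γ1 - 8/5*γ2 + 424/15*γ3 - 1084/15*γ123
Summing the partial products and collecting blades:
Answer: -817/180*γ1 - 133/15*γ2 + 2513/90*γ3 - 3251/45*γ123


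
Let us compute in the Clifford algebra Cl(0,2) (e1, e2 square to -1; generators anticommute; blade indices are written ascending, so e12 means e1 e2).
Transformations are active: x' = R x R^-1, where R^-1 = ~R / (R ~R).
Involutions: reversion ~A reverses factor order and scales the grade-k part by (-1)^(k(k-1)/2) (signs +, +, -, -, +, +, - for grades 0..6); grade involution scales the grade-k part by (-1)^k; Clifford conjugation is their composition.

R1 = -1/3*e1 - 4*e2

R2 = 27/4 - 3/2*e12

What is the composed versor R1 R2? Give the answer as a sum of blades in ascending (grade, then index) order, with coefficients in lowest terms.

Distribute over the terms of R1 (each basis-blade product reordered to ascending indices, repeated generators contracted through their squares):
(-1/3*e1) R2 = -9/4*e1 - 1/2*e2
(-4*e2) R2 = 6*e1 - 27*e2
Summing the partial products and collecting blades:
Answer: 15/4*e1 - 55/2*e2


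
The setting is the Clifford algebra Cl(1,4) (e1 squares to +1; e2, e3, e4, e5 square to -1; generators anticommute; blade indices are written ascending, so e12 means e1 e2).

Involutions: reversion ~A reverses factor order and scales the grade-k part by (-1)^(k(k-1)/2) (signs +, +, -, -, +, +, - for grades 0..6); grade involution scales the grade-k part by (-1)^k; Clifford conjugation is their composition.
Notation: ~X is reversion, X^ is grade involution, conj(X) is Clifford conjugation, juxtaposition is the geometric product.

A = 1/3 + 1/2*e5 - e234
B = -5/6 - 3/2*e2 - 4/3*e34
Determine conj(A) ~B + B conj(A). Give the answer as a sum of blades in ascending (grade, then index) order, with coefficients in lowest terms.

first term: -5/18 + 5/6*e2 + 5/12*e5 - 3/4*e25 - 19/18*e34 + 5/6*e234 - 2/3*e345
second term: -5/18 - 11/6*e2 + 5/12*e5 + 3/4*e25 - 35/18*e34 + 5/6*e234 + 2/3*e345
Answer: -5/9 - e2 + 5/6*e5 - 3*e34 + 5/3*e234


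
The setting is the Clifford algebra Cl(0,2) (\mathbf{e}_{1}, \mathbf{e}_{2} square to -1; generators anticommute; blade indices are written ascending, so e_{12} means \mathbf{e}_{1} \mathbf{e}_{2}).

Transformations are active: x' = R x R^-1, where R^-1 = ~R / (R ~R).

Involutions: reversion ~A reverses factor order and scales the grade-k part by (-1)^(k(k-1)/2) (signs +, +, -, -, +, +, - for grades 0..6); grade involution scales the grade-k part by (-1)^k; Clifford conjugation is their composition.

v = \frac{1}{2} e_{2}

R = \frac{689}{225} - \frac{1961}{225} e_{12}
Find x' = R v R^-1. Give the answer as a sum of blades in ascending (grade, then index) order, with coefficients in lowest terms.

~R = \frac{689}{225} + \frac{1961}{225} e_{12}, and R ~R = \frac{4320242}{50625}, so R^-1 = ~R / (\frac{4320242}{50625}).
R v = \frac{1961}{450} e_{1} + \frac{689}{450} e_{2}
Answer: \frac{481}{1538} e_{1} - \frac{300}{769} e_{2}


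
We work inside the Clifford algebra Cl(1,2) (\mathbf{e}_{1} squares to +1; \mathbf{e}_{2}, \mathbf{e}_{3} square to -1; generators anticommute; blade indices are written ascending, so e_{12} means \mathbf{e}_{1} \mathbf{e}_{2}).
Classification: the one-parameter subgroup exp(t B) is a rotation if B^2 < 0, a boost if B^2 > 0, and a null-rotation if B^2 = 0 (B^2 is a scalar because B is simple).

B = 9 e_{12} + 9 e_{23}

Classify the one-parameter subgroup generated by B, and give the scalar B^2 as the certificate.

B^2 term by term: the squares give (9)^2*(e_{12})^2 + (9)^2*(e_{23})^2 = 81*(+1) + 81*(-1) = 0 (each basis 2-blade squares to minus the product of its generators' squares); cross terms between blades sharing an index anticommute and cancel. So B^2 = 0.
Answer: null-rotation, certificate B^2 = 0. Because 0 is invariant under every versor sandwich, the classification follows from its sign alone.


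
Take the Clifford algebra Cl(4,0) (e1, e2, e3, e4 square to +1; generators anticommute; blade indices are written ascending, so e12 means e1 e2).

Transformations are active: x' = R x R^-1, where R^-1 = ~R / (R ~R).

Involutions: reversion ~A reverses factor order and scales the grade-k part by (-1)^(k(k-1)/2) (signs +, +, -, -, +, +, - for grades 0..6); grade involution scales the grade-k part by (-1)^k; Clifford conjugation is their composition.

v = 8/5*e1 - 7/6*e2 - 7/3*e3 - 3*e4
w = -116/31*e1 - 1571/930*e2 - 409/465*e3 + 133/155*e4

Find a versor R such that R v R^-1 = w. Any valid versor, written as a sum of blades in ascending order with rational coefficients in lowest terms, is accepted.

Sketch: the shared square 16529/900 makes R = v + w = -332/155*e1 - 1328/465*e2 - 498/155*e3 - 332/155*e4 the natural versor; its sandwich fixes that direction, negates (v - w)/2, and sends v to w.
Answer: -332/155*e1 - 1328/465*e2 - 498/155*e3 - 332/155*e4


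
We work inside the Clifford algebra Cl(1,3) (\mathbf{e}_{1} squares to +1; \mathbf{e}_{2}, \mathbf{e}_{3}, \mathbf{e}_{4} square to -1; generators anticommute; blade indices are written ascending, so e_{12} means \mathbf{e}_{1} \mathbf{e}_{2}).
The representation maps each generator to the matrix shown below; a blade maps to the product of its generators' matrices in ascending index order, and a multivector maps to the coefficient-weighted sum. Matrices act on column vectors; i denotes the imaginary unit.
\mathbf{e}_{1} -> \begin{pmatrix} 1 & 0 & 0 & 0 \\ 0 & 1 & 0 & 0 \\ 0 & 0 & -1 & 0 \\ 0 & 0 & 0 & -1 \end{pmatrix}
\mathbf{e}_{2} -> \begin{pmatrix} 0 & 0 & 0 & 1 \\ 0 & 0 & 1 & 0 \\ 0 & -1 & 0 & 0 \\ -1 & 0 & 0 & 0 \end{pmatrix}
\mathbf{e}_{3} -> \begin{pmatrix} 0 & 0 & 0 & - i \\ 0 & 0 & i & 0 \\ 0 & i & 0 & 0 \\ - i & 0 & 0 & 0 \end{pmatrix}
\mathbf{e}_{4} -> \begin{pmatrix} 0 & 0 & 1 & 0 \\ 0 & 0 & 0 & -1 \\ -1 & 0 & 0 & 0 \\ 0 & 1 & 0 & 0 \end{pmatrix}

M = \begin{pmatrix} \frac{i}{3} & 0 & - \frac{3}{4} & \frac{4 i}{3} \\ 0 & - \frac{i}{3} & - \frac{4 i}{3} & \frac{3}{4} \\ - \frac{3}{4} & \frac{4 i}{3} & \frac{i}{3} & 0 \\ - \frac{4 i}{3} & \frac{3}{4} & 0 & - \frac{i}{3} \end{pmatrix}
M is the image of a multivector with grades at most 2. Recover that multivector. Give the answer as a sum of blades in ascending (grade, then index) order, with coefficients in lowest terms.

Method: the blade images are trace-orthogonal — tr(rho(e_A) rho(e_B)^-1) = 4 if A = B and 0 otherwise — and rho(e_A)^-1 = (e_A)^2 * rho(e_A) with (e_A)^2 = +1 or -1, so the coefficient of e_A in the preimage is (e_A)^2 * tr(M rho(e_A))/4.
Nonzero projections over blades of grade <= 2: e_{13}: (e_{13})^2 = +1, tr(M rho(e_{13})) = - \frac{16}{3}, coefficient -\frac{4}{3}; e_{14}: (e_{14})^2 = +1, tr(M rho(e_{14})) = -3, coefficient -\frac{3}{4}; e_{23}: (e_{23})^2 = -1, tr(M rho(e_{23})) = \frac{4}{3}, coefficient -\frac{1}{3}. Every other blade of grade <= 2 projects to 0.
Answer: -\frac{4}{3} e_{13} - \frac{3}{4} e_{14} - \frac{1}{3} e_{23}


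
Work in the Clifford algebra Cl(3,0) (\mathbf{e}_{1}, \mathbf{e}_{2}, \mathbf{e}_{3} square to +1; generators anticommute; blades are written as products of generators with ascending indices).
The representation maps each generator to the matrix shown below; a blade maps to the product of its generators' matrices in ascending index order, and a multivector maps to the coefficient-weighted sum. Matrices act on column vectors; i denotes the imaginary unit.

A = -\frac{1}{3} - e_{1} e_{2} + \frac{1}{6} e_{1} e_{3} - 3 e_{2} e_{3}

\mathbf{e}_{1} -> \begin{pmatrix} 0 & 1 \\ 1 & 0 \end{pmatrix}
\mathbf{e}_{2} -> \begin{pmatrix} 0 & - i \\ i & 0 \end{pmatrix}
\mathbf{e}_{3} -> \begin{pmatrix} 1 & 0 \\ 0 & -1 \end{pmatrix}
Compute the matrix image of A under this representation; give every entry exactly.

Bivector images (products of the table entries): rho(e_{1} e_{2}) = rho(\mathbf{e}_{1})rho(\mathbf{e}_{2}) = \begin{pmatrix} i & 0 \\ 0 & - i \end{pmatrix}; rho(e_{1} e_{3}) = rho(\mathbf{e}_{1})rho(\mathbf{e}_{3}) = \begin{pmatrix} 0 & -1 \\ 1 & 0 \end{pmatrix}; rho(e_{2} e_{3}) = rho(\mathbf{e}_{2})rho(\mathbf{e}_{3}) = \begin{pmatrix} 0 & i \\ i & 0 \end{pmatrix}.
M = (-\frac{1}{3})*1 + (-1)*rho(e_{1} e_{2}) + (\frac{1}{6})*rho(e_{1} e_{3}) + (-3)*rho(e_{2} e_{3}), summed entrywise (1 is the identity matrix):
Answer: \begin{pmatrix} - \frac{1}{3} - i & - \frac{1}{6} - 3 i \\ \frac{1}{6} - 3 i & - \frac{1}{3} + i \end{pmatrix}


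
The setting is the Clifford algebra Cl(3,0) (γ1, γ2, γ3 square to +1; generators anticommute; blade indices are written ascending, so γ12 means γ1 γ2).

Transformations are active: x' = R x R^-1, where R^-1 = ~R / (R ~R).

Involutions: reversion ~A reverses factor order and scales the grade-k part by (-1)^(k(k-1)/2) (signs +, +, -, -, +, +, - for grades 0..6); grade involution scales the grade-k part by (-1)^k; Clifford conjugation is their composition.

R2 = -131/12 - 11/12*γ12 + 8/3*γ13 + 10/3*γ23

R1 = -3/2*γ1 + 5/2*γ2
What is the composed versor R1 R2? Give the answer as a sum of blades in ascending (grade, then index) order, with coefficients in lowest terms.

Distribute over the terms of R1 (each basis-blade product reordered to ascending indices, repeated generators contracted through their squares):
(-3/2*γ1) R2 = 131/8*γ1 + 11/8*γ2 - 4*γ3 - 5*γ123
(5/2*γ2) R2 = 55/24*γ1 - 655/24*γ2 + 25/3*γ3 - 20/3*γ123
Summing the partial products and collecting blades:
Answer: 56/3*γ1 - 311/12*γ2 + 13/3*γ3 - 35/3*γ123


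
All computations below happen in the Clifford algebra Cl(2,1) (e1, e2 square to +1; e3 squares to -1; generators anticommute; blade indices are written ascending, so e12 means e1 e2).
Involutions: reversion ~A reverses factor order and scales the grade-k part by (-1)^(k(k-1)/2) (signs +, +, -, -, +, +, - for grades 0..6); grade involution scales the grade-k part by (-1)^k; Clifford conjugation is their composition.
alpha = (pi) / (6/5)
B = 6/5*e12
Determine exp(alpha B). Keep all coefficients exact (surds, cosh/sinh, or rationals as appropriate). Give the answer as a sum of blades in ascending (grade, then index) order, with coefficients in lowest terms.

B^2 = (6/5)^2*(e12)^2 = 36/25*(-1) = -36/25 (a basis 2-blade squares to minus the product of its generators' squares).
B^2 = -36/25 — since the square is negative, the closed form is circular: l = 6/5, alpha*l = pi, so exp(alpha B) = cos(pi) + (sin(pi)/(6/5))*B = -1 + (0)*B.
Answer: -1


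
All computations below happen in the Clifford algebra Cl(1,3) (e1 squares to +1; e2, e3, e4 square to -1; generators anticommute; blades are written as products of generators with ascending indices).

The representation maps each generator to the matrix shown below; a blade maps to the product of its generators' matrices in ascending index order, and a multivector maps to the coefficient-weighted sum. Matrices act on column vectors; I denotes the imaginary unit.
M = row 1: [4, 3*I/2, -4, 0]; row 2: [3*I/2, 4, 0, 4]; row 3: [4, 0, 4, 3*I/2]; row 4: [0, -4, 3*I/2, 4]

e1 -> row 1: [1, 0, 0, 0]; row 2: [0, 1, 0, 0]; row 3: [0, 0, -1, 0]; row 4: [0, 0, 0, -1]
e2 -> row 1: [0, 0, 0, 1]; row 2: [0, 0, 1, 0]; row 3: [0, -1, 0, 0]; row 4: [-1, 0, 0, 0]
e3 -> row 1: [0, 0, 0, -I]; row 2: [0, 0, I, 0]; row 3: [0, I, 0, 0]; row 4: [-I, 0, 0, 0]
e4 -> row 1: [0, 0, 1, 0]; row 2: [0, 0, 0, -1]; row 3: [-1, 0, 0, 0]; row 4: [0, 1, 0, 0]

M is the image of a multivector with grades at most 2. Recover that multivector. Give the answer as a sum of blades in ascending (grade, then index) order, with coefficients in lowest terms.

Method: the blade images are trace-orthogonal — tr(rho(e_A) rho(e_B)^-1) = 4 if A = B and 0 otherwise — and rho(e_A)^-1 = (e_A)^2 * rho(e_A) with (e_A)^2 = +1 or -1, so the coefficient of e_A in the preimage is (e_A)^2 * tr(M rho(e_A))/4.
Nonzero projections over blades of grade <= 2: 1: (1)^2 = +1, tr(M 1) = 16, coefficient 4; e4: (e4)^2 = -1, tr(M rho(e4)) = 16, coefficient -4; e3 e4: (e3 e4)^2 = -1, tr(M rho(e3 e4)) = 6, coefficient -3/2. Every other blade of grade <= 2 projects to 0.
Answer: 4 - 4*e4 - 3/2*e3 e4


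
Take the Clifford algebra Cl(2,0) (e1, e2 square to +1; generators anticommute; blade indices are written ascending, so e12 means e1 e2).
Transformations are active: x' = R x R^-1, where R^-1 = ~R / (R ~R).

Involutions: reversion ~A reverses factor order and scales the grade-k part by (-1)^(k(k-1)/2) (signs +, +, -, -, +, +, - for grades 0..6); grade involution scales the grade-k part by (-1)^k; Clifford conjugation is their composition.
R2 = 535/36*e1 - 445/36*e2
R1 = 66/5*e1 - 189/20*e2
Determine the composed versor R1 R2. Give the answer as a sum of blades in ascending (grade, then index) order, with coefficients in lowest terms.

Distribute over the terms of R1 (each basis-blade product reordered to ascending indices, repeated generators contracted through their squares):
(66/5*e1) R2 = 1177/6 - 979/6*e12
(-189/20*e2) R2 = 1869/16 + 2247/16*e12
Summing the partial products and collecting blades:
Answer: 15023/48 - 1091/48*e12


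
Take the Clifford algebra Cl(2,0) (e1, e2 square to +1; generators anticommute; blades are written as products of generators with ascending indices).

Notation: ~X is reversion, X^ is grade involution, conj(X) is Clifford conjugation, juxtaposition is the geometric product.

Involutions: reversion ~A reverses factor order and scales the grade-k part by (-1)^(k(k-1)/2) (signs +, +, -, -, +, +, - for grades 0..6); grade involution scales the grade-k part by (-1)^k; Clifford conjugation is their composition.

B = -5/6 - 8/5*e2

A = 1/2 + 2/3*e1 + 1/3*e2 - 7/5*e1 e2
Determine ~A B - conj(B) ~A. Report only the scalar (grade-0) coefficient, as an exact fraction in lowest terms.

first term: -19/20 - 629/225*e1 - 97/90*e2 - 67/30*e1 e2
second term: 7/60 - 629/225*e1 + 47/90*e2 - 67/30*e1 e2
Answer: -16/15


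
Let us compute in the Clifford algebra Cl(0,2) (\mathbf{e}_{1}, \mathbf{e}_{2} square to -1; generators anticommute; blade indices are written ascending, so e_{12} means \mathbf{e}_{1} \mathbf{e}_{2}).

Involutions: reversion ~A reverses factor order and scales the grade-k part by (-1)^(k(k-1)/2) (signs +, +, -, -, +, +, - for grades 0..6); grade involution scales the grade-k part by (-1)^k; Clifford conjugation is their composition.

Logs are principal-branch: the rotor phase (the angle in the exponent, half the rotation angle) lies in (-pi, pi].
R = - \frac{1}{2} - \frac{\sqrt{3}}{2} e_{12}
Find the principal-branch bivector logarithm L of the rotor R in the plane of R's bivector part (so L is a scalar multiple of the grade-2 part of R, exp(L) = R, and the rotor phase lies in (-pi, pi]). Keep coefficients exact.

The scalar part of R is - \frac{1}{2}, which pins the rotor phase on the principal branch; dividing the bivector part by the sine of that phase recovers the unit plane, and L is the phase times that plane.
Concretely: cos(phase) = - \frac{1}{2} gives phase = ±\frac{2 \pi}{3}, and since phase/sin(phase) is even the sign is immaterial: L = (phase/sin(phase)) * <R>_2 = (\frac{4 \sqrt{3} \pi}{9}) * <R>_2.
Answer: - \frac{2 \pi}{3} e_{12}
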